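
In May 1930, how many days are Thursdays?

5

1 May 1930 is a Thursday.
That's 31 days from start to end, counting both.
31 = 7 × 4 + 3, so there are 4 full weeks plus 3 extra days.
Each full week contributes one Thursday: 4 so far.
The 3 extra days are Thu, Fri, Sat — 1 of them qualifies.
Total: 4 + 1 = 5.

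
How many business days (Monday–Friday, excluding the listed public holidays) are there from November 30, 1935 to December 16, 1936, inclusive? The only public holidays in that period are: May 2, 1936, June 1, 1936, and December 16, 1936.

271

November 30, 1935 is a Saturday.
From November 30, 1935 to December 16, 1936 is 383 days inclusive.
383 = 7 × 54 + 5, so there are 54 full weeks plus 5 extra days.
Each full week contributes 5 weekdays (Mon–Fri): 54 × 5 = 270.
The 5 extra days are Sat, Sun, Mon, Tue, Wed — 3 of them qualify.
Total: 270 + 3 = 273.
Holidays: May 2, 1936 (Sat); June 1, 1936 (Mon); December 16, 1936 (Wed).
2 of the 3 holidays fall on weekdays; the rest are weekends and were already excluded.
Business days: 273 − 2 = 271.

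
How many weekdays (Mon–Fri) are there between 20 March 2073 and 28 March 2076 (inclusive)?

20 March 2073 is a Monday.
The range spans 1105 days (inclusive of both endpoints).
1105 = 7 × 157 + 6, so there are 157 full weeks plus 6 extra days.
Each full week contributes 5 weekdays (Mon–Fri): 157 × 5 = 785.
The 6 extra days are Mon, Tue, Wed, Thu, Fri, Sat — 5 of them qualify.
Total: 785 + 5 = 790.

790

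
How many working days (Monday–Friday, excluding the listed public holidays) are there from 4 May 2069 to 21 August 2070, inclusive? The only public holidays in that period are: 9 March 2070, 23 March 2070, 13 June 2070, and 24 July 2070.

337 working days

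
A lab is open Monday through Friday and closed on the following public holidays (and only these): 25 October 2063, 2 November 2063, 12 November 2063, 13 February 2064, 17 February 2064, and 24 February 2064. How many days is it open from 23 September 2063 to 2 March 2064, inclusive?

111

23 September 2063 is a Sunday.
From 23 September 2063 to 2 March 2064 is 162 days inclusive.
162 = 7 × 23 + 1, so there are 23 full weeks plus 1 extra day.
Each full week contributes 5 weekdays (Mon–Fri): 23 × 5 = 115.
The 1 extra day is Sunday — none qualify.
Total: 115 + 0 = 115.
Holidays: 25 October 2063 (Thu); 2 November 2063 (Fri); 12 November 2063 (Mon); 13 February 2064 (Wed); 17 February 2064 (Sun); 24 February 2064 (Sun).
4 of the 6 holidays fall on weekdays; the rest are weekends and were already excluded.
Business days: 115 − 4 = 111.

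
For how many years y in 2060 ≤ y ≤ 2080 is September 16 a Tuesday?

2

Day of week of September 16 in each year:
2060: Thu, 2061: Fri, 2062: Sat, 2063: Sun, 2064: Tue ✓, 2065: Wed, 2066: Thu, 2067: Fri, 2068: Sun, 2069: Mon, 2070: Tue ✓, 2071: Wed, 2072: Fri, 2073: Sat, 2074: Sun, 2075: Mon, 2076: Wed, 2077: Thu, 2078: Fri, 2079: Sat, 2080: Mon
Tuesdays: 2064, 2070.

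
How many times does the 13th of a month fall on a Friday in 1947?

1

The 13th falls on a Friday when the month's 13th has weekday Fri.
Jan 13 is Mon; Feb 13 is Thu; Mar 13 is Thu; Apr 13 is Sun; May 13 is Tue; Jun 13 is Fri ✓; Jul 13 is Sun; Aug 13 is Wed; Sep 13 is Sat; Oct 13 is Mon; Nov 13 is Thu; Dec 13 is Sat.
Friday the 13ths: Jun.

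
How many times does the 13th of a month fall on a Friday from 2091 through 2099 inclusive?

17

Friday-the-13ths by year:
2091: Apr, Jul
2092: Jun
2093: Feb, Mar, Nov
2094: Aug
2095: May
2096: Jan, Apr, Jul
2097: Sep, Dec
2098: Jun
2099: Feb, Mar, Nov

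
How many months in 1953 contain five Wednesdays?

4

A month has five Wednesdays exactly when Wednesday falls within its first (length − 28) days.
Jan: 31 days, starts Thu → 5 of Thu, Fri, Sat
Feb: 28 days, starts Sun → 5 of (none)
Mar: 31 days, starts Sun → 5 of Sun, Mon, Tue
Apr: 30 days, starts Wed → 5 of Wed, Thu ✓
May: 31 days, starts Fri → 5 of Fri, Sat, Sun
Jun: 30 days, starts Mon → 5 of Mon, Tue
Jul: 31 days, starts Wed → 5 of Wed, Thu, Fri ✓
Aug: 31 days, starts Sat → 5 of Sat, Sun, Mon
Sep: 30 days, starts Tue → 5 of Tue, Wed ✓
Oct: 31 days, starts Thu → 5 of Thu, Fri, Sat
Nov: 30 days, starts Sun → 5 of Sun, Mon
Dec: 31 days, starts Tue → 5 of Tue, Wed, Thu ✓
Months with five Wednesdays: Apr, Jul, Sep, Dec.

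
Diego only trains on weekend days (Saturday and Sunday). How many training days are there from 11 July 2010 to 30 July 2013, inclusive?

319

11 July 2010 is a Sunday.
From 11 July 2010 to 30 July 2013 is 1116 days inclusive.
1116 = 7 × 159 + 3, so there are 159 full weeks plus 3 extra days.
Each full week contributes 2 weekend days (Sat, Sun): 159 × 2 = 318.
The 3 extra days are Sun, Mon, Tue — 1 of them qualifies.
Total: 318 + 1 = 319.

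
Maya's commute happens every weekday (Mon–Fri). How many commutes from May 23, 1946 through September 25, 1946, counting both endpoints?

May 23, 1946 is a Thursday.
That's 126 days from start to end, counting both.
126 = 7 × 18, so the span is exactly 18 full weeks.
Each full week contributes 5 weekdays (Mon–Fri): 18 × 5 = 90.

90 weekdays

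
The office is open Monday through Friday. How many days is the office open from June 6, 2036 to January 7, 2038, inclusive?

415 weekdays

June 6, 2036 is a Friday.
From June 6, 2036 to January 7, 2038 is 581 days inclusive.
581 = 7 × 83, so the span is exactly 83 full weeks.
Each full week contributes 5 weekdays (Mon–Fri): 83 × 5 = 415.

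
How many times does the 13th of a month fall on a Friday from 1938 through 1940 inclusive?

Friday-the-13ths by year:
1938: May
1939: Jan, Oct
1940: Sep, Dec

5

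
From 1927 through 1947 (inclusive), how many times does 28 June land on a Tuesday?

3

Day of week of June 28 in each year:
1927: Tue ✓, 1928: Thu, 1929: Fri, 1930: Sat, 1931: Sun, 1932: Tue ✓, 1933: Wed, 1934: Thu, 1935: Fri, 1936: Sun, 1937: Mon, 1938: Tue ✓, 1939: Wed, 1940: Fri, 1941: Sat, 1942: Sun, 1943: Mon, 1944: Wed, 1945: Thu, 1946: Fri, 1947: Sat
Tuesdays: 1927, 1932, 1938.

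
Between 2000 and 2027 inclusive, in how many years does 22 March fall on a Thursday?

Day of week of March 22 in each year:
2000: Wed, 2001: Thu ✓, 2002: Fri, 2003: Sat, 2004: Mon, 2005: Tue, 2006: Wed, 2007: Thu ✓, 2008: Sat, 2009: Sun, 2010: Mon, 2011: Tue, 2012: Thu ✓, 2013: Fri, 2014: Sat, 2015: Sun, 2016: Tue, 2017: Wed, 2018: Thu ✓, 2019: Fri, 2020: Sun, 2021: Mon, 2022: Tue, 2023: Wed, 2024: Fri, 2025: Sat, 2026: Sun, 2027: Mon
Thursdays: 2001, 2007, 2012, 2018.

4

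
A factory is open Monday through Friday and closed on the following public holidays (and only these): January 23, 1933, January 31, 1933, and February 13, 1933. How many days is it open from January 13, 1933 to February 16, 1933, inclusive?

January 13, 1933 is a Friday.
From January 13, 1933 to February 16, 1933 is 35 days inclusive.
35 = 7 × 5, so the span is exactly 5 full weeks.
Each full week contributes 5 weekdays (Mon–Fri): 5 × 5 = 25.
Total: 25.
Holidays: January 23, 1933 (Mon); January 31, 1933 (Tue); February 13, 1933 (Mon).
All 3 holidays fall on weekdays, so subtract 3.
Business days: 25 − 3 = 22.

22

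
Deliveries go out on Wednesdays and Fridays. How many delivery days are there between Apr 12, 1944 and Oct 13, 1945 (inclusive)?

Apr 12, 1944 is a Wednesday.
From Apr 12, 1944 to Oct 13, 1945 is 550 days inclusive.
550 = 7 × 78 + 4, so there are 78 full weeks plus 4 extra days.
Each full week contributes 2 days from the set (Wed, Fri): 78 × 2 = 156.
The 4 extra days are Wed, Thu, Fri, Sat — 2 of them qualify.
Total: 156 + 2 = 158.

158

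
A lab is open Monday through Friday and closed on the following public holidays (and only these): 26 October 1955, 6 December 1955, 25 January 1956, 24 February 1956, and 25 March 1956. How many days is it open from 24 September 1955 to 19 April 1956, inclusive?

24 September 1955 is a Saturday.
The range spans 209 days (inclusive of both endpoints).
209 = 7 × 29 + 6, so there are 29 full weeks plus 6 extra days.
Each full week contributes 5 weekdays (Mon–Fri): 29 × 5 = 145.
The 6 extra days are Sat, Sun, Mon, Tue, Wed, Thu — 4 of them qualify.
Total: 145 + 4 = 149.
Holidays: 26 October 1955 (Wed); 6 December 1955 (Tue); 25 January 1956 (Wed); 24 February 1956 (Fri); 25 March 1956 (Sun).
4 of the 5 holidays fall on weekdays; the rest are weekends and were already excluded.
Business days: 149 − 4 = 145.

145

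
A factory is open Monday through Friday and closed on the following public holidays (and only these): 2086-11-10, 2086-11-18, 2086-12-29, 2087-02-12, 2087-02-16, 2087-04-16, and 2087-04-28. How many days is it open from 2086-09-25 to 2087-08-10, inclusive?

224 business days

2086-09-25 is a Wednesday.
That's 320 days from start to end, counting both.
320 = 7 × 45 + 5, so there are 45 full weeks plus 5 extra days.
Each full week contributes 5 weekdays (Mon–Fri): 45 × 5 = 225.
The 5 extra days are Wednesday, Thursday, Friday, Saturday, Sunday — 3 of them qualify.
Total: 225 + 3 = 228.
Holidays: 2086-11-10 (Sun); 2086-11-18 (Mon); 2086-12-29 (Sun); 2087-02-12 (Wed); 2087-02-16 (Sun); 2087-04-16 (Wed); 2087-04-28 (Mon).
4 of the 7 holidays fall on weekdays; the rest are weekends and were already excluded.
Business days: 228 − 4 = 224.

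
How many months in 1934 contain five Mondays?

A month has five Mondays exactly when Monday falls within its first (length − 28) days.
Jan: 31 days, starts Mon → 5 of Mon, Tue, Wed ✓
Feb: 28 days, starts Thu → 5 of (none)
Mar: 31 days, starts Thu → 5 of Thu, Fri, Sat
Apr: 30 days, starts Sun → 5 of Sun, Mon ✓
May: 31 days, starts Tue → 5 of Tue, Wed, Thu
Jun: 30 days, starts Fri → 5 of Fri, Sat
Jul: 31 days, starts Sun → 5 of Sun, Mon, Tue ✓
Aug: 31 days, starts Wed → 5 of Wed, Thu, Fri
Sep: 30 days, starts Sat → 5 of Sat, Sun
Oct: 31 days, starts Mon → 5 of Mon, Tue, Wed ✓
Nov: 30 days, starts Thu → 5 of Thu, Fri
Dec: 31 days, starts Sat → 5 of Sat, Sun, Mon ✓
Months with five Mondays: Jan, Apr, Jul, Oct, Dec.

5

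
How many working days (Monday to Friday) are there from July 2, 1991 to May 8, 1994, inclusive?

744

July 2, 1991 is a Tuesday.
That's 1042 days from start to end, counting both.
1042 = 7 × 148 + 6, so there are 148 full weeks plus 6 extra days.
Each full week contributes 5 weekdays (Mon–Fri): 148 × 5 = 740.
The 6 extra days are Tue, Wed, Thu, Fri, Sat, Sun — 4 of them qualify.
Total: 740 + 4 = 744.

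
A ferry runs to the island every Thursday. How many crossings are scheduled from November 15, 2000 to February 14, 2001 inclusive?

November 15, 2000 is a Wednesday.
That's 92 days from start to end, counting both.
92 = 7 × 13 + 1, so there are 13 full weeks plus 1 extra day.
Each full week contributes one Thursday: 13 so far.
The 1 extra day is Wednesday — none qualify.
Total: 13 + 0 = 13.

13 Thursdays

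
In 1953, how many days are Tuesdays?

1953-01-01 is a Thursday.
The range spans 365 days (inclusive of both endpoints).
365 = 7 × 52 + 1, so there are 52 full weeks plus 1 extra day.
Each full week contributes one Tuesday: 52 so far.
The 1 extra day is Thu — none qualify.
Total: 52 + 0 = 52.

52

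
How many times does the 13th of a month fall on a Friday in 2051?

2

The 13th falls on a Friday when the month's 13th has weekday Fri.
Jan 13 is Fri ✓; Feb 13 is Mon; Mar 13 is Mon; Apr 13 is Thu; May 13 is Sat; Jun 13 is Tue; Jul 13 is Thu; Aug 13 is Sun; Sep 13 is Wed; Oct 13 is Fri ✓; Nov 13 is Mon; Dec 13 is Wed.
Friday the 13ths: Jan, Oct.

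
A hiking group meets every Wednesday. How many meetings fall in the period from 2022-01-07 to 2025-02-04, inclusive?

2022-01-07 is a Friday.
That's 1125 days from start to end, counting both.
1125 = 7 × 160 + 5, so there are 160 full weeks plus 5 extra days.
Each full week contributes one Wednesday: 160 so far.
The 5 extra days are Fri, Sat, Sun, Mon, Tue — none qualify.
Total: 160 + 0 = 160.

160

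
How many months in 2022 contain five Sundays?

4

A month has five Sundays exactly when Sunday falls within its first (length − 28) days.
Jan: 31 days, starts Sat → 5 of Sat, Sun, Mon ✓
Feb: 28 days, starts Tue → 5 of (none)
Mar: 31 days, starts Tue → 5 of Tue, Wed, Thu
Apr: 30 days, starts Fri → 5 of Fri, Sat
May: 31 days, starts Sun → 5 of Sun, Mon, Tue ✓
Jun: 30 days, starts Wed → 5 of Wed, Thu
Jul: 31 days, starts Fri → 5 of Fri, Sat, Sun ✓
Aug: 31 days, starts Mon → 5 of Mon, Tue, Wed
Sep: 30 days, starts Thu → 5 of Thu, Fri
Oct: 31 days, starts Sat → 5 of Sat, Sun, Mon ✓
Nov: 30 days, starts Tue → 5 of Tue, Wed
Dec: 31 days, starts Thu → 5 of Thu, Fri, Sat
Months with five Sundays: Jan, May, Jul, Oct.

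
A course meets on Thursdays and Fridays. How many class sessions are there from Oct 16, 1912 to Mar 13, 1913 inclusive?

43

Oct 16, 1912 is a Wednesday.
From Oct 16, 1912 to Mar 13, 1913 is 149 days inclusive.
149 = 7 × 21 + 2, so there are 21 full weeks plus 2 extra days.
Each full week contributes 2 days from the set (Thu, Fri): 21 × 2 = 42.
The 2 extra days are Wednesday, Thursday — 1 of them qualifies.
Total: 42 + 1 = 43.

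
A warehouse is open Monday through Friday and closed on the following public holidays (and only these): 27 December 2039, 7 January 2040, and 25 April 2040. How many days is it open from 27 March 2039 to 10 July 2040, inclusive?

335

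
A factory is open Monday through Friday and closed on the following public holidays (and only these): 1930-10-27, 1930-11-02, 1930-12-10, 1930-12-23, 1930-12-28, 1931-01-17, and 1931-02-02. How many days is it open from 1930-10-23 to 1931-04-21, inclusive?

1930-10-23 is a Thursday.
The range spans 181 days (inclusive of both endpoints).
181 = 7 × 25 + 6, so there are 25 full weeks plus 6 extra days.
Each full week contributes 5 weekdays (Mon–Fri): 25 × 5 = 125.
The 6 extra days are Thu, Fri, Sat, Sun, Mon, Tue — 4 of them qualify.
Total: 125 + 4 = 129.
Holidays: 1930-10-27 (Mon); 1930-11-02 (Sun); 1930-12-10 (Wed); 1930-12-23 (Tue); 1930-12-28 (Sun); 1931-01-17 (Sat); 1931-02-02 (Mon).
4 of the 7 holidays fall on weekdays; the rest are weekends and were already excluded.
Business days: 129 − 4 = 125.

125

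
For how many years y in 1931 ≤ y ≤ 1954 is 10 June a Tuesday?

Day of week of June 10 in each year:
1931: Wed, 1932: Fri, 1933: Sat, 1934: Sun, 1935: Mon, 1936: Wed, 1937: Thu, 1938: Fri, 1939: Sat, 1940: Mon, 1941: Tue ✓, 1942: Wed, 1943: Thu, 1944: Sat, 1945: Sun, 1946: Mon, 1947: Tue ✓, 1948: Thu, 1949: Fri, 1950: Sat, 1951: Sun, 1952: Tue ✓, 1953: Wed, 1954: Thu
Tuesdays: 1941, 1947, 1952.

3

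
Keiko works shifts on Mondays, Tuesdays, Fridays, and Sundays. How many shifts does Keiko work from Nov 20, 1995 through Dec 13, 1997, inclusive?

Nov 20, 1995 is a Monday.
The range spans 755 days (inclusive of both endpoints).
755 = 7 × 107 + 6, so there are 107 full weeks plus 6 extra days.
Each full week contributes 4 days from the set (Mon, Tue, Fri, Sun): 107 × 4 = 428.
The 6 extra days are Mon, Tue, Wed, Thu, Fri, Sat — 3 of them qualify.
Total: 428 + 3 = 431.

431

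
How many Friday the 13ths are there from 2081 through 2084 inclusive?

Friday-the-13ths by year:
2081: Jun
2082: Feb, Mar, Nov
2083: Aug
2084: Oct

6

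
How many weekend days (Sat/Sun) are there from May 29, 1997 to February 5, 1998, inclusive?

May 29, 1997 is a Thursday.
From May 29, 1997 to February 5, 1998 is 253 days inclusive.
253 = 7 × 36 + 1, so there are 36 full weeks plus 1 extra day.
Each full week contributes 2 weekend days (Sat, Sun): 36 × 2 = 72.
The 1 extra day is Thu — none qualify.
Total: 72 + 0 = 72.

72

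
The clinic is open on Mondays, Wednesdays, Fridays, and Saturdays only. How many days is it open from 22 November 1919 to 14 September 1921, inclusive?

22 November 1919 is a Saturday.
From 22 November 1919 to 14 September 1921 is 663 days inclusive.
663 = 7 × 94 + 5, so there are 94 full weeks plus 5 extra days.
Each full week contributes 4 days from the set (Mon, Wed, Fri, Sat): 94 × 4 = 376.
The 5 extra days are Sat, Sun, Mon, Tue, Wed — 3 of them qualify.
Total: 376 + 3 = 379.

379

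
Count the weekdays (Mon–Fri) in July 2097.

July 1, 2097 is a Monday.
That's 31 days from start to end, counting both.
31 = 7 × 4 + 3, so there are 4 full weeks plus 3 extra days.
Each full week contributes 5 weekdays (Mon–Fri): 4 × 5 = 20.
The 3 extra days are Monday, Tuesday, Wednesday — 3 of them qualify.
Total: 20 + 3 = 23.

23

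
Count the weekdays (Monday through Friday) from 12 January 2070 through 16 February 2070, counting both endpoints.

25 weekdays

12 January 2070 is a Sunday.
The range spans 36 days (inclusive of both endpoints).
36 = 7 × 5 + 1, so there are 5 full weeks plus 1 extra day.
Each full week contributes 5 weekdays (Mon–Fri): 5 × 5 = 25.
The 1 extra day is Sunday — none qualify.
Total: 25 + 0 = 25.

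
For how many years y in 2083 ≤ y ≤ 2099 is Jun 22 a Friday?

Day of week of June 22 in each year:
2083: Tue, 2084: Thu, 2085: Fri ✓, 2086: Sat, 2087: Sun, 2088: Tue, 2089: Wed, 2090: Thu, 2091: Fri ✓, 2092: Sun, 2093: Mon, 2094: Tue, 2095: Wed, 2096: Fri ✓, 2097: Sat, 2098: Sun, 2099: Mon
Fridays: 2085, 2091, 2096.

3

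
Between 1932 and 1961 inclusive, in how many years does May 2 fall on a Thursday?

4

Day of week of May 2 in each year:
1932: Mon, 1933: Tue, 1934: Wed, 1935: Thu ✓, 1936: Sat, 1937: Sun, 1938: Mon, 1939: Tue, 1940: Thu ✓, 1941: Fri, 1942: Sat, 1943: Sun, 1944: Tue, 1945: Wed, 1946: Thu ✓, 1947: Fri, 1948: Sun, 1949: Mon, 1950: Tue, 1951: Wed, 1952: Fri, 1953: Sat, 1954: Sun, 1955: Mon, 1956: Wed, 1957: Thu ✓, 1958: Fri, 1959: Sat, 1960: Mon, 1961: Tue
Thursdays: 1935, 1940, 1946, 1957.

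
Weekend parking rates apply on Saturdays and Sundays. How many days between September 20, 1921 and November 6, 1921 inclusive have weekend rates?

September 20, 1921 is a Tuesday.
From September 20, 1921 to November 6, 1921 is 48 days inclusive.
48 = 7 × 6 + 6, so there are 6 full weeks plus 6 extra days.
Each full week contributes 2 weekend days (Sat, Sun): 6 × 2 = 12.
The 6 extra days are Tue, Wed, Thu, Fri, Sat, Sun — 2 of them qualify.
Total: 12 + 2 = 14.

14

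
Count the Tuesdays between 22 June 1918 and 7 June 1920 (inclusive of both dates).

102

22 June 1918 is a Saturday.
That's 717 days from start to end, counting both.
717 = 7 × 102 + 3, so there are 102 full weeks plus 3 extra days.
Each full week contributes one Tuesday: 102 so far.
The 3 extra days are Sat, Sun, Mon — none qualify.
Total: 102 + 0 = 102.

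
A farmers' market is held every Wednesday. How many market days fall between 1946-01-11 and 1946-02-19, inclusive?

5 Wednesdays

1946-01-11 is a Friday.
From 1946-01-11 to 1946-02-19 is 40 days inclusive.
40 = 7 × 5 + 5, so there are 5 full weeks plus 5 extra days.
Each full week contributes one Wednesday: 5 so far.
The 5 extra days are Friday, Saturday, Sunday, Monday, Tuesday — none qualify.
Total: 5 + 0 = 5.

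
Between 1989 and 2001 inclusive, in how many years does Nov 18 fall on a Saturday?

3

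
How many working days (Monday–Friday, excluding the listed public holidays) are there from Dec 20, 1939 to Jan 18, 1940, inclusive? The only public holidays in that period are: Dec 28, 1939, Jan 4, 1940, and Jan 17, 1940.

Dec 20, 1939 is a Wednesday.
The range spans 30 days (inclusive of both endpoints).
30 = 7 × 4 + 2, so there are 4 full weeks plus 2 extra days.
Each full week contributes 5 weekdays (Mon–Fri): 4 × 5 = 20.
The 2 extra days are Wed, Thu — 2 of them qualify.
Total: 20 + 2 = 22.
Holidays: Dec 28, 1939 (Thu); Jan 4, 1940 (Thu); Jan 17, 1940 (Wed).
All 3 holidays fall on weekdays, so subtract 3.
Business days: 22 − 3 = 19.

19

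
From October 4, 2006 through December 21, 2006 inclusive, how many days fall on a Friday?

11

October 4, 2006 is a Wednesday.
The range spans 79 days (inclusive of both endpoints).
79 = 7 × 11 + 2, so there are 11 full weeks plus 2 extra days.
Each full week contributes one Friday: 11 so far.
The 2 extra days are Wed, Thu — none qualify.
Total: 11 + 0 = 11.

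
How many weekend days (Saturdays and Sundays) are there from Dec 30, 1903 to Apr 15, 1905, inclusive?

Dec 30, 1903 is a Wednesday.
The range spans 473 days (inclusive of both endpoints).
473 = 7 × 67 + 4, so there are 67 full weeks plus 4 extra days.
Each full week contributes 2 weekend days (Sat, Sun): 67 × 2 = 134.
The 4 extra days are Wednesday, Thursday, Friday, Saturday — 1 of them qualifies.
Total: 134 + 1 = 135.

135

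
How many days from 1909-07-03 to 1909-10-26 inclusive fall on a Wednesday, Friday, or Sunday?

1909-07-03 is a Saturday.
That's 116 days from start to end, counting both.
116 = 7 × 16 + 4, so there are 16 full weeks plus 4 extra days.
Each full week contributes 3 days from the set (Wed, Fri, Sun): 16 × 3 = 48.
The 4 extra days are Sat, Sun, Mon, Tue — 1 of them qualifies.
Total: 48 + 1 = 49.

49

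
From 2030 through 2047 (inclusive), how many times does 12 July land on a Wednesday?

2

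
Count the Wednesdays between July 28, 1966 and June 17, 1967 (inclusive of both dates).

July 28, 1966 is a Thursday.
The range spans 325 days (inclusive of both endpoints).
325 = 7 × 46 + 3, so there are 46 full weeks plus 3 extra days.
Each full week contributes one Wednesday: 46 so far.
The 3 extra days are Thu, Fri, Sat — none qualify.
Total: 46 + 0 = 46.

46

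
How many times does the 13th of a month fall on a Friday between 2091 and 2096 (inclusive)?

11

Friday-the-13ths by year:
2091: Apr, Jul
2092: Jun
2093: Feb, Mar, Nov
2094: Aug
2095: May
2096: Jan, Apr, Jul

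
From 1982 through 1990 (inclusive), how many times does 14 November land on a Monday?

2

Day of week of November 14 in each year:
1982: Sun, 1983: Mon ✓, 1984: Wed, 1985: Thu, 1986: Fri, 1987: Sat, 1988: Mon ✓, 1989: Tue, 1990: Wed
Mondays: 1983, 1988.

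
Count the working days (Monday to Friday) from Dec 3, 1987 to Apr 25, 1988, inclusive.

103

Dec 3, 1987 is a Thursday.
From Dec 3, 1987 to Apr 25, 1988 is 145 days inclusive.
145 = 7 × 20 + 5, so there are 20 full weeks plus 5 extra days.
Each full week contributes 5 weekdays (Mon–Fri): 20 × 5 = 100.
The 5 extra days are Thursday, Friday, Saturday, Sunday, Monday — 3 of them qualify.
Total: 100 + 3 = 103.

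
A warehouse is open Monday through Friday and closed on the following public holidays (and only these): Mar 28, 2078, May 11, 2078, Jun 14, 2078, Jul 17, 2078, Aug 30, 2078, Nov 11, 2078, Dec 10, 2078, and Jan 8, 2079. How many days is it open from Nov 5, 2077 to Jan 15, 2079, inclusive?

Nov 5, 2077 is a Friday.
That's 437 days from start to end, counting both.
437 = 7 × 62 + 3, so there are 62 full weeks plus 3 extra days.
Each full week contributes 5 weekdays (Mon–Fri): 62 × 5 = 310.
The 3 extra days are Fri, Sat, Sun — 1 of them qualifies.
Total: 310 + 1 = 311.
Holidays: Mar 28, 2078 (Mon); May 11, 2078 (Wed); Jun 14, 2078 (Tue); Jul 17, 2078 (Sun); Aug 30, 2078 (Tue); Nov 11, 2078 (Fri); Dec 10, 2078 (Sat); Jan 8, 2079 (Sun).
5 of the 8 holidays fall on weekdays; the rest are weekends and were already excluded.
Business days: 311 − 5 = 306.

306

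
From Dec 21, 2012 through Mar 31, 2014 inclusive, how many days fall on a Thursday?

66

Dec 21, 2012 is a Friday.
From Dec 21, 2012 to Mar 31, 2014 is 466 days inclusive.
466 = 7 × 66 + 4, so there are 66 full weeks plus 4 extra days.
Each full week contributes one Thursday: 66 so far.
The 4 extra days are Friday, Saturday, Sunday, Monday — none qualify.
Total: 66 + 0 = 66.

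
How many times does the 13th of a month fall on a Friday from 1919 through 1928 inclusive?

Friday-the-13ths by year:
1919: Jun
1920: Feb, Aug
1921: May
1922: Jan, Oct
1923: Apr, Jul
1924: Jun
1925: Feb, Mar, Nov
1926: Aug
1927: May
1928: Jan, Apr, Jul

17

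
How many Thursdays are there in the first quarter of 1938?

13

January 1, 1938 is a Saturday.
The range spans 90 days (inclusive of both endpoints).
90 = 7 × 12 + 6, so there are 12 full weeks plus 6 extra days.
Each full week contributes one Thursday: 12 so far.
The 6 extra days are Sat, Sun, Mon, Tue, Wed, Thu — 1 of them qualifies.
Total: 12 + 1 = 13.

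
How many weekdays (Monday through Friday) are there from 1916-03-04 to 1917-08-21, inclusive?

382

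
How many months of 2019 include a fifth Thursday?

A month has five Thursdays exactly when Thursday falls within its first (length − 28) days.
Jan: 31 days, starts Tue → 5 of Tue, Wed, Thu ✓
Feb: 28 days, starts Fri → 5 of (none)
Mar: 31 days, starts Fri → 5 of Fri, Sat, Sun
Apr: 30 days, starts Mon → 5 of Mon, Tue
May: 31 days, starts Wed → 5 of Wed, Thu, Fri ✓
Jun: 30 days, starts Sat → 5 of Sat, Sun
Jul: 31 days, starts Mon → 5 of Mon, Tue, Wed
Aug: 31 days, starts Thu → 5 of Thu, Fri, Sat ✓
Sep: 30 days, starts Sun → 5 of Sun, Mon
Oct: 31 days, starts Tue → 5 of Tue, Wed, Thu ✓
Nov: 30 days, starts Fri → 5 of Fri, Sat
Dec: 31 days, starts Sun → 5 of Sun, Mon, Tue
Months with five Thursdays: Jan, May, Aug, Oct.

4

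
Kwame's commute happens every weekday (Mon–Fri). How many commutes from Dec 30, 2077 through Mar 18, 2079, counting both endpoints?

Dec 30, 2077 is a Thursday.
From Dec 30, 2077 to Mar 18, 2079 is 444 days inclusive.
444 = 7 × 63 + 3, so there are 63 full weeks plus 3 extra days.
Each full week contributes 5 weekdays (Mon–Fri): 63 × 5 = 315.
The 3 extra days are Thursday, Friday, Saturday — 2 of them qualify.
Total: 315 + 2 = 317.

317 weekdays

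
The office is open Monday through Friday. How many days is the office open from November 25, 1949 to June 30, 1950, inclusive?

156 weekdays

November 25, 1949 is a Friday.
The range spans 218 days (inclusive of both endpoints).
218 = 7 × 31 + 1, so there are 31 full weeks plus 1 extra day.
Each full week contributes 5 weekdays (Mon–Fri): 31 × 5 = 155.
The 1 extra day is Friday — 1 of them qualifies.
Total: 155 + 1 = 156.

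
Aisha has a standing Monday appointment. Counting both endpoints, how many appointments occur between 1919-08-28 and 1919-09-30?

5

1919-08-28 is a Thursday.
That's 34 days from start to end, counting both.
34 = 7 × 4 + 6, so there are 4 full weeks plus 6 extra days.
Each full week contributes one Monday: 4 so far.
The 6 extra days are Thu, Fri, Sat, Sun, Mon, Tue — 1 of them qualifies.
Total: 4 + 1 = 5.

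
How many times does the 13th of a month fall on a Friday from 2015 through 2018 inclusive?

Friday-the-13ths by year:
2015: Feb, Mar, Nov
2016: May
2017: Jan, Oct
2018: Apr, Jul

8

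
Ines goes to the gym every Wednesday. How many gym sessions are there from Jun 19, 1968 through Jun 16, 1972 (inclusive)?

209 Wednesdays

Jun 19, 1968 is a Wednesday.
The range spans 1459 days (inclusive of both endpoints).
1459 = 7 × 208 + 3, so there are 208 full weeks plus 3 extra days.
Each full week contributes one Wednesday: 208 so far.
The 3 extra days are Wed, Thu, Fri — 1 of them qualifies.
Total: 208 + 1 = 209.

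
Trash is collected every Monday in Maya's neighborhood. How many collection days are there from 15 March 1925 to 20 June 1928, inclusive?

171 Mondays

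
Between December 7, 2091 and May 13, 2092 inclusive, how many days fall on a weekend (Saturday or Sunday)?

December 7, 2091 is a Friday.
From December 7, 2091 to May 13, 2092 is 159 days inclusive.
159 = 7 × 22 + 5, so there are 22 full weeks plus 5 extra days.
Each full week contributes 2 weekend days (Sat, Sun): 22 × 2 = 44.
The 5 extra days are Fri, Sat, Sun, Mon, Tue — 2 of them qualify.
Total: 44 + 2 = 46.

46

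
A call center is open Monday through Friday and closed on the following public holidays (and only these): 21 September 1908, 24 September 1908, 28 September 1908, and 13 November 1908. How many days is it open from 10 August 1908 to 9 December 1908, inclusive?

10 August 1908 is a Monday.
The range spans 122 days (inclusive of both endpoints).
122 = 7 × 17 + 3, so there are 17 full weeks plus 3 extra days.
Each full week contributes 5 weekdays (Mon–Fri): 17 × 5 = 85.
The 3 extra days are Monday, Tuesday, Wednesday — 3 of them qualify.
Total: 85 + 3 = 88.
Holidays: 21 September 1908 (Mon); 24 September 1908 (Thu); 28 September 1908 (Mon); 13 November 1908 (Fri).
All 4 holidays fall on weekdays, so subtract 4.
Business days: 88 − 4 = 84.

84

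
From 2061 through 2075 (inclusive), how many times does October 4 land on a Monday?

1

Day of week of October 4 in each year:
2061: Tue, 2062: Wed, 2063: Thu, 2064: Sat, 2065: Sun, 2066: Mon ✓, 2067: Tue, 2068: Thu, 2069: Fri, 2070: Sat, 2071: Sun, 2072: Tue, 2073: Wed, 2074: Thu, 2075: Fri
Mondays: 2066.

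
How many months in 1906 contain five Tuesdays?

4

A month has five Tuesdays exactly when Tuesday falls within its first (length − 28) days.
Jan: 31 days, starts Mon → 5 of Mon, Tue, Wed ✓
Feb: 28 days, starts Thu → 5 of (none)
Mar: 31 days, starts Thu → 5 of Thu, Fri, Sat
Apr: 30 days, starts Sun → 5 of Sun, Mon
May: 31 days, starts Tue → 5 of Tue, Wed, Thu ✓
Jun: 30 days, starts Fri → 5 of Fri, Sat
Jul: 31 days, starts Sun → 5 of Sun, Mon, Tue ✓
Aug: 31 days, starts Wed → 5 of Wed, Thu, Fri
Sep: 30 days, starts Sat → 5 of Sat, Sun
Oct: 31 days, starts Mon → 5 of Mon, Tue, Wed ✓
Nov: 30 days, starts Thu → 5 of Thu, Fri
Dec: 31 days, starts Sat → 5 of Sat, Sun, Mon
Months with five Tuesdays: Jan, May, Jul, Oct.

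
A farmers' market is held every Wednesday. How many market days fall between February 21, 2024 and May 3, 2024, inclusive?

11 Wednesdays

February 21, 2024 is a Wednesday.
The range spans 73 days (inclusive of both endpoints).
73 = 7 × 10 + 3, so there are 10 full weeks plus 3 extra days.
Each full week contributes one Wednesday: 10 so far.
The 3 extra days are Wednesday, Thursday, Friday — 1 of them qualifies.
Total: 10 + 1 = 11.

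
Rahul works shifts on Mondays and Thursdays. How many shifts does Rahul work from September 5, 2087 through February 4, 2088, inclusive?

September 5, 2087 is a Friday.
The range spans 153 days (inclusive of both endpoints).
153 = 7 × 21 + 6, so there are 21 full weeks plus 6 extra days.
Each full week contributes 2 days from the set (Mon, Thu): 21 × 2 = 42.
The 6 extra days are Fri, Sat, Sun, Mon, Tue, Wed — 1 of them qualifies.
Total: 42 + 1 = 43.

43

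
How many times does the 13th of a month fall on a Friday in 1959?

3

The 13th falls on a Friday when the month's 13th has weekday Fri.
Jan 13 is Tue; Feb 13 is Fri ✓; Mar 13 is Fri ✓; Apr 13 is Mon; May 13 is Wed; Jun 13 is Sat; Jul 13 is Mon; Aug 13 is Thu; Sep 13 is Sun; Oct 13 is Tue; Nov 13 is Fri ✓; Dec 13 is Sun.
Friday the 13ths: Feb, Mar, Nov.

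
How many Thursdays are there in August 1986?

1986-08-01 is a Friday.
From 1986-08-01 to 1986-08-31 is 31 days inclusive.
31 = 7 × 4 + 3, so there are 4 full weeks plus 3 extra days.
Each full week contributes one Thursday: 4 so far.
The 3 extra days are Fri, Sat, Sun — none qualify.
Total: 4 + 0 = 4.

4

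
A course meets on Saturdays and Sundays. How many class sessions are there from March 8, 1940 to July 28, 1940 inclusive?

42

March 8, 1940 is a Friday.
The range spans 143 days (inclusive of both endpoints).
143 = 7 × 20 + 3, so there are 20 full weeks plus 3 extra days.
Each full week contributes 2 days from the set (Sat, Sun): 20 × 2 = 40.
The 3 extra days are Friday, Saturday, Sunday — 2 of them qualify.
Total: 40 + 2 = 42.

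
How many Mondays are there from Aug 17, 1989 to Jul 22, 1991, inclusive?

Aug 17, 1989 is a Thursday.
The range spans 705 days (inclusive of both endpoints).
705 = 7 × 100 + 5, so there are 100 full weeks plus 5 extra days.
Each full week contributes one Monday: 100 so far.
The 5 extra days are Thu, Fri, Sat, Sun, Mon — 1 of them qualifies.
Total: 100 + 1 = 101.

101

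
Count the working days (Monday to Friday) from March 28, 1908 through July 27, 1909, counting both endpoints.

347 weekdays

March 28, 1908 is a Saturday.
The range spans 487 days (inclusive of both endpoints).
487 = 7 × 69 + 4, so there are 69 full weeks plus 4 extra days.
Each full week contributes 5 weekdays (Mon–Fri): 69 × 5 = 345.
The 4 extra days are Sat, Sun, Mon, Tue — 2 of them qualify.
Total: 345 + 2 = 347.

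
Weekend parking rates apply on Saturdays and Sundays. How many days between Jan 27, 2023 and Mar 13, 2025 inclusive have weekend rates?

Jan 27, 2023 is a Friday.
The range spans 777 days (inclusive of both endpoints).
777 = 7 × 111, so the span is exactly 111 full weeks.
Each full week contributes 2 weekend days (Sat, Sun): 111 × 2 = 222.

222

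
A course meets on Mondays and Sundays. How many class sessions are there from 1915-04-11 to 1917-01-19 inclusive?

186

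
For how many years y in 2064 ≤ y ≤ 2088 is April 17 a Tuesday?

3

Day of week of April 17 in each year:
2064: Thu, 2065: Fri, 2066: Sat, 2067: Sun, 2068: Tue ✓, 2069: Wed, 2070: Thu, 2071: Fri, 2072: Sun, 2073: Mon, 2074: Tue ✓, 2075: Wed, 2076: Fri, 2077: Sat, 2078: Sun, 2079: Mon, 2080: Wed, 2081: Thu, 2082: Fri, 2083: Sat, 2084: Mon, 2085: Tue ✓, 2086: Wed, 2087: Thu, 2088: Sat
Tuesdays: 2068, 2074, 2085.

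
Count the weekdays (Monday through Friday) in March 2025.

21

March 1, 2025 is a Saturday.
The range spans 31 days (inclusive of both endpoints).
31 = 7 × 4 + 3, so there are 4 full weeks plus 3 extra days.
Each full week contributes 5 weekdays (Mon–Fri): 4 × 5 = 20.
The 3 extra days are Saturday, Sunday, Monday — 1 of them qualifies.
Total: 20 + 1 = 21.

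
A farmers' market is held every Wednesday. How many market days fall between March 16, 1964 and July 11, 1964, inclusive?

17

March 16, 1964 is a Monday.
The range spans 118 days (inclusive of both endpoints).
118 = 7 × 16 + 6, so there are 16 full weeks plus 6 extra days.
Each full week contributes one Wednesday: 16 so far.
The 6 extra days are Monday, Tuesday, Wednesday, Thursday, Friday, Saturday — 1 of them qualifies.
Total: 16 + 1 = 17.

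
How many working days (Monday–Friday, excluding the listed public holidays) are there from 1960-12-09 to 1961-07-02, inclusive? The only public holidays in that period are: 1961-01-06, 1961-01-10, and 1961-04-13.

143

1960-12-09 is a Friday.
That's 206 days from start to end, counting both.
206 = 7 × 29 + 3, so there are 29 full weeks plus 3 extra days.
Each full week contributes 5 weekdays (Mon–Fri): 29 × 5 = 145.
The 3 extra days are Fri, Sat, Sun — 1 of them qualifies.
Total: 145 + 1 = 146.
Holidays: 1961-01-06 (Fri); 1961-01-10 (Tue); 1961-04-13 (Thu).
All 3 holidays fall on weekdays, so subtract 3.
Business days: 146 − 3 = 143.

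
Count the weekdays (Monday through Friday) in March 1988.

Mar 1, 1988 is a Tuesday.
The range spans 31 days (inclusive of both endpoints).
31 = 7 × 4 + 3, so there are 4 full weeks plus 3 extra days.
Each full week contributes 5 weekdays (Mon–Fri): 4 × 5 = 20.
The 3 extra days are Tue, Wed, Thu — 3 of them qualify.
Total: 20 + 3 = 23.

23 weekdays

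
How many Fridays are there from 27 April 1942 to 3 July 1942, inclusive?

10

27 April 1942 is a Monday.
From 27 April 1942 to 3 July 1942 is 68 days inclusive.
68 = 7 × 9 + 5, so there are 9 full weeks plus 5 extra days.
Each full week contributes one Friday: 9 so far.
The 5 extra days are Monday, Tuesday, Wednesday, Thursday, Friday — 1 of them qualifies.
Total: 9 + 1 = 10.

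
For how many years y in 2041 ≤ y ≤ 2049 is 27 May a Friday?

1

Day of week of May 27 in each year:
2041: Mon, 2042: Tue, 2043: Wed, 2044: Fri ✓, 2045: Sat, 2046: Sun, 2047: Mon, 2048: Wed, 2049: Thu
Fridays: 2044.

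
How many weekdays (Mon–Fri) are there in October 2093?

22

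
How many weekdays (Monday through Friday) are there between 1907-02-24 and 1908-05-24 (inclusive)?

325 weekdays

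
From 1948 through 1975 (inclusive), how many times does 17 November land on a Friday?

Day of week of November 17 in each year:
1948: Wed, 1949: Thu, 1950: Fri ✓, 1951: Sat, 1952: Mon, 1953: Tue, 1954: Wed, 1955: Thu, 1956: Sat, 1957: Sun, 1958: Mon, 1959: Tue, 1960: Thu, 1961: Fri ✓, 1962: Sat, 1963: Sun, 1964: Tue, 1965: Wed, 1966: Thu, 1967: Fri ✓, 1968: Sun, 1969: Mon, 1970: Tue, 1971: Wed, 1972: Fri ✓, 1973: Sat, 1974: Sun, 1975: Mon
Fridays: 1950, 1961, 1967, 1972.

4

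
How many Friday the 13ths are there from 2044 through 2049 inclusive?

10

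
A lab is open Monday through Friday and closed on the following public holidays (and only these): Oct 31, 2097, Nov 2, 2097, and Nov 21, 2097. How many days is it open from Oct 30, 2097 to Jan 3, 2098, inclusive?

46

Oct 30, 2097 is a Wednesday.
That's 66 days from start to end, counting both.
66 = 7 × 9 + 3, so there are 9 full weeks plus 3 extra days.
Each full week contributes 5 weekdays (Mon–Fri): 9 × 5 = 45.
The 3 extra days are Wednesday, Thursday, Friday — 3 of them qualify.
Total: 45 + 3 = 48.
Holidays: Oct 31, 2097 (Thu); Nov 2, 2097 (Sat); Nov 21, 2097 (Thu).
2 of the 3 holidays fall on weekdays; the rest are weekends and were already excluded.
Business days: 48 − 2 = 46.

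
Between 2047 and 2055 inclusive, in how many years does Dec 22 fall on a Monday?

1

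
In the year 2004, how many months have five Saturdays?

4

A month has five Saturdays exactly when Saturday falls within its first (length − 28) days.
Jan: 31 days, starts Thu → 5 of Thu, Fri, Sat ✓
Feb: 29 days, starts Sun → 5 of Sun
Mar: 31 days, starts Mon → 5 of Mon, Tue, Wed
Apr: 30 days, starts Thu → 5 of Thu, Fri
May: 31 days, starts Sat → 5 of Sat, Sun, Mon ✓
Jun: 30 days, starts Tue → 5 of Tue, Wed
Jul: 31 days, starts Thu → 5 of Thu, Fri, Sat ✓
Aug: 31 days, starts Sun → 5 of Sun, Mon, Tue
Sep: 30 days, starts Wed → 5 of Wed, Thu
Oct: 31 days, starts Fri → 5 of Fri, Sat, Sun ✓
Nov: 30 days, starts Mon → 5 of Mon, Tue
Dec: 31 days, starts Wed → 5 of Wed, Thu, Fri
Months with five Saturdays: Jan, May, Jul, Oct.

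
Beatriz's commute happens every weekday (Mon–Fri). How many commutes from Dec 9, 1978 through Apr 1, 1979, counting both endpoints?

80

Dec 9, 1978 is a Saturday.
The range spans 114 days (inclusive of both endpoints).
114 = 7 × 16 + 2, so there are 16 full weeks plus 2 extra days.
Each full week contributes 5 weekdays (Mon–Fri): 16 × 5 = 80.
The 2 extra days are Saturday, Sunday — none qualify.
Total: 80 + 0 = 80.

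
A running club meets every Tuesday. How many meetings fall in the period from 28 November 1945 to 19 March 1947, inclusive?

28 November 1945 is a Wednesday.
The range spans 477 days (inclusive of both endpoints).
477 = 7 × 68 + 1, so there are 68 full weeks plus 1 extra day.
Each full week contributes one Tuesday: 68 so far.
The 1 extra day is Wed — none qualify.
Total: 68 + 0 = 68.

68 Tuesdays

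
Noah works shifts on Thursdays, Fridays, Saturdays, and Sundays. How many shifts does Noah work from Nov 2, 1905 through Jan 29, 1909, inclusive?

678

Nov 2, 1905 is a Thursday.
The range spans 1185 days (inclusive of both endpoints).
1185 = 7 × 169 + 2, so there are 169 full weeks plus 2 extra days.
Each full week contributes 4 days from the set (Thu, Fri, Sat, Sun): 169 × 4 = 676.
The 2 extra days are Thursday, Friday — 2 of them qualify.
Total: 676 + 2 = 678.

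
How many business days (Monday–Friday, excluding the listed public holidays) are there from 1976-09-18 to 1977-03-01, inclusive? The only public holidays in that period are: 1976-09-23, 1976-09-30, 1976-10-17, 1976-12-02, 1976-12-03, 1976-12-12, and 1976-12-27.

112 business days

1976-09-18 is a Saturday.
From 1976-09-18 to 1977-03-01 is 165 days inclusive.
165 = 7 × 23 + 4, so there are 23 full weeks plus 4 extra days.
Each full week contributes 5 weekdays (Mon–Fri): 23 × 5 = 115.
The 4 extra days are Sat, Sun, Mon, Tue — 2 of them qualify.
Total: 115 + 2 = 117.
Holidays: 1976-09-23 (Thu); 1976-09-30 (Thu); 1976-10-17 (Sun); 1976-12-02 (Thu); 1976-12-03 (Fri); 1976-12-12 (Sun); 1976-12-27 (Mon).
5 of the 7 holidays fall on weekdays; the rest are weekends and were already excluded.
Business days: 117 − 5 = 112.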